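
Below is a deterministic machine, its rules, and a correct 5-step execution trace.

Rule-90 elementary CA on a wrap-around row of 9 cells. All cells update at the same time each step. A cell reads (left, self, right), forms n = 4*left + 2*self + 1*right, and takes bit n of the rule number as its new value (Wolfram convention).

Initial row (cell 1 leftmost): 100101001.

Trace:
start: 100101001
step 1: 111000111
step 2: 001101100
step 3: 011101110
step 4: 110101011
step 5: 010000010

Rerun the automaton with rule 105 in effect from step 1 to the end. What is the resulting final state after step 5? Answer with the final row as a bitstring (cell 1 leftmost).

(re-executing steps 1..5 under rule 105; state before step 1: 100101001)
step 1: 100010001
step 2: 101000101
step 3: 110010011
step 4: 010000010
step 5: 000111000

000111000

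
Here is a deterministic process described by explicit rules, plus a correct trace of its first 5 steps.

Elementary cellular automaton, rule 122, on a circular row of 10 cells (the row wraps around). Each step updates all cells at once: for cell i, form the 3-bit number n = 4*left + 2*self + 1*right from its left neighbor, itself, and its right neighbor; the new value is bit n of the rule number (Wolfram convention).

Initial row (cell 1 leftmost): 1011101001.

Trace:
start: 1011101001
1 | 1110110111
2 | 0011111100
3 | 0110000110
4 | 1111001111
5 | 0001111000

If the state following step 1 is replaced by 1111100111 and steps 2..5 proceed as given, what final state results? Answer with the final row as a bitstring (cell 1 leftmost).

1110000001

state after step 1 := 1111100111
2 | 0000111100
3 | 0001100110
4 | 0011111111
5 | 1110000001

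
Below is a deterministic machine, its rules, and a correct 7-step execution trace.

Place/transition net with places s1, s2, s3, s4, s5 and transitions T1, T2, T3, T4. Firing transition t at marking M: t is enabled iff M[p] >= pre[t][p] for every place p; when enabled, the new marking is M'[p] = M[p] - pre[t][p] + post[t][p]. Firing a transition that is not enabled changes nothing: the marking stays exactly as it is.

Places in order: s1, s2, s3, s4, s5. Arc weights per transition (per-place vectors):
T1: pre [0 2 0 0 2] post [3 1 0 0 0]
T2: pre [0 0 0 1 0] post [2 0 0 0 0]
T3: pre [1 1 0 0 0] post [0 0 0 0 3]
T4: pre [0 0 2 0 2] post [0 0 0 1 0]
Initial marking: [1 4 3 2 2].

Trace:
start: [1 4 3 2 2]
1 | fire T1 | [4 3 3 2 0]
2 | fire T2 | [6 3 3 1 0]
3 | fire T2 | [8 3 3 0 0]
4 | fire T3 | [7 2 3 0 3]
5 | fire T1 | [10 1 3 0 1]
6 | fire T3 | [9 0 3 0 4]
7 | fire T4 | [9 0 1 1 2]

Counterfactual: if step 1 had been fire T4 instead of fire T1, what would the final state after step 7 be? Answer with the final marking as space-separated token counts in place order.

(re-executing from step 1 with the substitution; state before step 1: [1 4 3 2 2])
1 | fire T4 | [1 4 1 3 0]
2 | fire T2 | [3 4 1 2 0]
3 | fire T2 | [5 4 1 1 0]
4 | fire T3 | [4 3 1 1 3]
5 | fire T1 | [7 2 1 1 1]
6 | fire T3 | [6 1 1 1 4]
7 | fire T4 | [6 1 1 1 4]

6 1 1 1 4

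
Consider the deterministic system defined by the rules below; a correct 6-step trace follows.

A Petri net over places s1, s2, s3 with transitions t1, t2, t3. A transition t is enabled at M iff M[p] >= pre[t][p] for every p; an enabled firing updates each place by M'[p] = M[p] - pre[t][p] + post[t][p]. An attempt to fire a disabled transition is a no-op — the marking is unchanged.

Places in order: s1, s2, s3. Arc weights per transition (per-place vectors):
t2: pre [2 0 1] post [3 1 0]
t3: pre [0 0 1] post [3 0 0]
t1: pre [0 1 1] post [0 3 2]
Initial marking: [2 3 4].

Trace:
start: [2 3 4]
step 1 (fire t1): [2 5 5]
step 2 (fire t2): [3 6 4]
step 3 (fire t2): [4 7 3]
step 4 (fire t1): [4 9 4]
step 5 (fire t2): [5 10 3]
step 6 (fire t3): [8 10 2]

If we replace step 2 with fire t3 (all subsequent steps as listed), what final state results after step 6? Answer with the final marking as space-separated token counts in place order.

(re-executing from step 2 with the substitution; state before step 2: [2 5 5])
step 2 (fire t3): [5 5 4]
step 3 (fire t2): [6 6 3]
step 4 (fire t1): [6 8 4]
step 5 (fire t2): [7 9 3]
step 6 (fire t3): [10 9 2]

10 9 2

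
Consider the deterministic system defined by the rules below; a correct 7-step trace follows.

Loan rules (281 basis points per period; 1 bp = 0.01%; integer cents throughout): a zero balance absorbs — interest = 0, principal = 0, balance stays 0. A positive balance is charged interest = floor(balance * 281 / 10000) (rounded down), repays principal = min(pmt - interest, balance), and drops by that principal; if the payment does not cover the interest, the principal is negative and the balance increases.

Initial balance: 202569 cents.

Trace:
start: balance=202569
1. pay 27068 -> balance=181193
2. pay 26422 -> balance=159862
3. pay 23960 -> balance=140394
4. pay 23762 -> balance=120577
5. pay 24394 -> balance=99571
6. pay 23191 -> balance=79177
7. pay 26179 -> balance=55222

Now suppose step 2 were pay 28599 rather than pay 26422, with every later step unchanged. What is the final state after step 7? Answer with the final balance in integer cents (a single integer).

52721

(re-executing from step 2 with the substitution; state before step 2: balance=181193)
2. pay 28599 -> balance=157685
3. pay 23960 -> balance=138155
4. pay 23762 -> balance=118275
5. pay 24394 -> balance=97204
6. pay 23191 -> balance=76744
7. pay 26179 -> balance=52721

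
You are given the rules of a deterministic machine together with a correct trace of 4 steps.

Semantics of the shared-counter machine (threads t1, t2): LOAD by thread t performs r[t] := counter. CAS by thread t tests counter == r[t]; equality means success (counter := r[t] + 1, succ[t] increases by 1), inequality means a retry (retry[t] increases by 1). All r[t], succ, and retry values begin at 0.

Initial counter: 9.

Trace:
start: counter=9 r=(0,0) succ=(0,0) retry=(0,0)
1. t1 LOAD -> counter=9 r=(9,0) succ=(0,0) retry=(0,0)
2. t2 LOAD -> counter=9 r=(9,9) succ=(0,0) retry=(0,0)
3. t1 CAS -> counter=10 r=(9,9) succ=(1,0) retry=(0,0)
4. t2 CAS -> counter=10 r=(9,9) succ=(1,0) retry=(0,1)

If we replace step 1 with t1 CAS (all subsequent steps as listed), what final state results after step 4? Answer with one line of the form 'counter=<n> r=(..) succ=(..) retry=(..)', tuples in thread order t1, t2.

(re-executing from step 1 with the substitution; state before step 1: counter=9 r=(0,0) succ=(0,0) retry=(0,0))
1. t1 CAS -> counter=9 r=(0,0) succ=(0,0) retry=(1,0)
2. t2 LOAD -> counter=9 r=(0,9) succ=(0,0) retry=(1,0)
3. t1 CAS -> counter=9 r=(0,9) succ=(0,0) retry=(2,0)
4. t2 CAS -> counter=10 r=(0,9) succ=(0,1) retry=(2,0)

counter=10 r=(0,9) succ=(0,1) retry=(2,0)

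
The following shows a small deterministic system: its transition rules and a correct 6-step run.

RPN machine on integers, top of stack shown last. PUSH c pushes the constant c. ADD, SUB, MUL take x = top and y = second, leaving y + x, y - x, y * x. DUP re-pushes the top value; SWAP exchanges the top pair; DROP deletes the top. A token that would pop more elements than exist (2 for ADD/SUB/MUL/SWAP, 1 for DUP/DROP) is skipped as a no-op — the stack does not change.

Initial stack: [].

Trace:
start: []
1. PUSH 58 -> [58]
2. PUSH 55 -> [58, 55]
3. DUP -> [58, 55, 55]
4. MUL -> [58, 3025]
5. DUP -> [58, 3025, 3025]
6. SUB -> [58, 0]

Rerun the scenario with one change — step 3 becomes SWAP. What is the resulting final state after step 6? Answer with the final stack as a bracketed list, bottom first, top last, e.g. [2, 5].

(re-executing from step 3 with the substitution; state before step 3: [58, 55])
3. SWAP -> [55, 58]
4. MUL -> [3190]
5. DUP -> [3190, 3190]
6. SUB -> [0]

[0]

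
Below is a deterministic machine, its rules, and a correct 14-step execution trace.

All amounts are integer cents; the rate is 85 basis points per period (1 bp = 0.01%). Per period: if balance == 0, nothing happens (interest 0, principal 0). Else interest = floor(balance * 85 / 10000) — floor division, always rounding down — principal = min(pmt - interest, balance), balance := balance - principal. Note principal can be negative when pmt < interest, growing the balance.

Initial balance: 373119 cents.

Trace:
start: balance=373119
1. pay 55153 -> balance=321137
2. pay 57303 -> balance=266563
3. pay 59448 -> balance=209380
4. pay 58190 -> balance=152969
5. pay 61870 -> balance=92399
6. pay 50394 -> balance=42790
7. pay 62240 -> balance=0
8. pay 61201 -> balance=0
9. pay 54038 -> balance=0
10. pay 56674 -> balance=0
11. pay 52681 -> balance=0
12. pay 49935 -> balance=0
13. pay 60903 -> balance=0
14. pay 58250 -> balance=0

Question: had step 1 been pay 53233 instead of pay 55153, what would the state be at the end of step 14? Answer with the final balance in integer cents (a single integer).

0

(re-executing from step 1 with the substitution; state before step 1: balance=373119)
1. pay 53233 -> balance=323057
2. pay 57303 -> balance=268499
3. pay 59448 -> balance=211333
4. pay 58190 -> balance=154939
5. pay 61870 -> balance=94385
6. pay 50394 -> balance=44793
7. pay 62240 -> balance=0
8. pay 61201 -> balance=0
9. pay 54038 -> balance=0
10. pay 56674 -> balance=0
11. pay 52681 -> balance=0
12. pay 49935 -> balance=0
13. pay 60903 -> balance=0
14. pay 58250 -> balance=0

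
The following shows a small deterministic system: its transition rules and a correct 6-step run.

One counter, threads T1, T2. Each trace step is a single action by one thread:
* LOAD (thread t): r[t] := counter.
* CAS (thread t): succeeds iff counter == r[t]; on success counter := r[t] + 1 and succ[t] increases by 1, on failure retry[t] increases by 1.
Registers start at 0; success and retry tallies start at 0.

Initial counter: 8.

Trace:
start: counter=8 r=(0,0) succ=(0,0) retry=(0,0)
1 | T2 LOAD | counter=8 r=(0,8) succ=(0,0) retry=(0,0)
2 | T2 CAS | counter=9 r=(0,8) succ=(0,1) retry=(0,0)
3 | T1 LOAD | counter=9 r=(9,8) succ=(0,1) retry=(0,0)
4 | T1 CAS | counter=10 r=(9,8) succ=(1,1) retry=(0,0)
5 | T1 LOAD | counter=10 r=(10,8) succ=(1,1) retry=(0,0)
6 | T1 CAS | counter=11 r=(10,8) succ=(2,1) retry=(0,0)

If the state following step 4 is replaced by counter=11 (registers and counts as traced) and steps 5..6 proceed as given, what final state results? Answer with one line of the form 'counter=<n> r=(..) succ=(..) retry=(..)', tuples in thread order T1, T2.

counter=12 r=(11,8) succ=(2,1) retry=(0,0)

state after step 4 := counter=11 r=(9,8) succ=(1,1) retry=(0,0)
5 | T1 LOAD | counter=11 r=(11,8) succ=(1,1) retry=(0,0)
6 | T1 CAS | counter=12 r=(11,8) succ=(2,1) retry=(0,0)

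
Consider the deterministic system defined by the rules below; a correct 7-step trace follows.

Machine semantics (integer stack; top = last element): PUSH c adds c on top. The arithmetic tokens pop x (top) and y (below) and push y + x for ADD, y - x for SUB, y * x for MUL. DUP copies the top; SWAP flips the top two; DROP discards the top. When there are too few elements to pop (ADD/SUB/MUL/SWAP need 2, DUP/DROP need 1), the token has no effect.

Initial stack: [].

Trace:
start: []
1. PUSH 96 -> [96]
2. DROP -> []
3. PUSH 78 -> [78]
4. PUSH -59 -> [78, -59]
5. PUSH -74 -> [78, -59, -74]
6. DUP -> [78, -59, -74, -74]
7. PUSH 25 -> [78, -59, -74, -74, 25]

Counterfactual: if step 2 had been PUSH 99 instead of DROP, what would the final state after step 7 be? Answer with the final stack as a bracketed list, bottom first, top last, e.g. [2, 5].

(re-executing from step 2 with the substitution; state before step 2: [96])
2. PUSH 99 -> [96, 99]
3. PUSH 78 -> [96, 99, 78]
4. PUSH -59 -> [96, 99, 78, -59]
5. PUSH -74 -> [96, 99, 78, -59, -74]
6. DUP -> [96, 99, 78, -59, -74, -74]
7. PUSH 25 -> [96, 99, 78, -59, -74, -74, 25]

[96, 99, 78, -59, -74, -74, 25]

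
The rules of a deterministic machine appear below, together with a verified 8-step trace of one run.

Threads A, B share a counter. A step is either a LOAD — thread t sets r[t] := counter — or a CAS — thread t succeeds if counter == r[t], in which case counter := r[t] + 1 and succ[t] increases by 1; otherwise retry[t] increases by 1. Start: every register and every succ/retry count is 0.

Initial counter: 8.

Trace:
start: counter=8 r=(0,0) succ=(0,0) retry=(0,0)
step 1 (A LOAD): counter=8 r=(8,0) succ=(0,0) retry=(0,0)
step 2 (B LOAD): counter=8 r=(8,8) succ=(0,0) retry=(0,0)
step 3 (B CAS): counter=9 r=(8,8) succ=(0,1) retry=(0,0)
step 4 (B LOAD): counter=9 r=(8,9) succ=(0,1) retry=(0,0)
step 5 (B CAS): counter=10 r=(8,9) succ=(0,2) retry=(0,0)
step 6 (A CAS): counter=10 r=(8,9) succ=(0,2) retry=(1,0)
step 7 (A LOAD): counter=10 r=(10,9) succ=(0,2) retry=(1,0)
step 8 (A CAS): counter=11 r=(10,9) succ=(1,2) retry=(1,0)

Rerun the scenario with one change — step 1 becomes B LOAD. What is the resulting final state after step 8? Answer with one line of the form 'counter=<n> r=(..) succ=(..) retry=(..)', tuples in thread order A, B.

(re-executing from step 1 with the substitution; state before step 1: counter=8 r=(0,0) succ=(0,0) retry=(0,0))
step 1 (B LOAD): counter=8 r=(0,8) succ=(0,0) retry=(0,0)
step 2 (B LOAD): counter=8 r=(0,8) succ=(0,0) retry=(0,0)
step 3 (B CAS): counter=9 r=(0,8) succ=(0,1) retry=(0,0)
step 4 (B LOAD): counter=9 r=(0,9) succ=(0,1) retry=(0,0)
step 5 (B CAS): counter=10 r=(0,9) succ=(0,2) retry=(0,0)
step 6 (A CAS): counter=10 r=(0,9) succ=(0,2) retry=(1,0)
step 7 (A LOAD): counter=10 r=(10,9) succ=(0,2) retry=(1,0)
step 8 (A CAS): counter=11 r=(10,9) succ=(1,2) retry=(1,0)

counter=11 r=(10,9) succ=(1,2) retry=(1,0)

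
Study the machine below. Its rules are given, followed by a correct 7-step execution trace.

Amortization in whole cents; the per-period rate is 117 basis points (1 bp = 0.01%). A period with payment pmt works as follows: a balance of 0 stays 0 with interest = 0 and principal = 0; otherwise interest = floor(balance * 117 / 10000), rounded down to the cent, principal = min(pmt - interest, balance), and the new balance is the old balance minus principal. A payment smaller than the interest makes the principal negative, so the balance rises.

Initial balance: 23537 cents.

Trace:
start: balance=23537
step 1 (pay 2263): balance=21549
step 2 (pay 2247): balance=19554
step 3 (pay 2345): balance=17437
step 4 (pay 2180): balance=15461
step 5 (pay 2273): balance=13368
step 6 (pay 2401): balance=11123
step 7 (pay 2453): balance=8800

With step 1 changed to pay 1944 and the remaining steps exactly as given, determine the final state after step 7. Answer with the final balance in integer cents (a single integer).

9141

(re-executing from step 1 with the substitution; state before step 1: balance=23537)
step 1 (pay 1944): balance=21868
step 2 (pay 2247): balance=19876
step 3 (pay 2345): balance=17763
step 4 (pay 2180): balance=15790
step 5 (pay 2273): balance=13701
step 6 (pay 2401): balance=11460
step 7 (pay 2453): balance=9141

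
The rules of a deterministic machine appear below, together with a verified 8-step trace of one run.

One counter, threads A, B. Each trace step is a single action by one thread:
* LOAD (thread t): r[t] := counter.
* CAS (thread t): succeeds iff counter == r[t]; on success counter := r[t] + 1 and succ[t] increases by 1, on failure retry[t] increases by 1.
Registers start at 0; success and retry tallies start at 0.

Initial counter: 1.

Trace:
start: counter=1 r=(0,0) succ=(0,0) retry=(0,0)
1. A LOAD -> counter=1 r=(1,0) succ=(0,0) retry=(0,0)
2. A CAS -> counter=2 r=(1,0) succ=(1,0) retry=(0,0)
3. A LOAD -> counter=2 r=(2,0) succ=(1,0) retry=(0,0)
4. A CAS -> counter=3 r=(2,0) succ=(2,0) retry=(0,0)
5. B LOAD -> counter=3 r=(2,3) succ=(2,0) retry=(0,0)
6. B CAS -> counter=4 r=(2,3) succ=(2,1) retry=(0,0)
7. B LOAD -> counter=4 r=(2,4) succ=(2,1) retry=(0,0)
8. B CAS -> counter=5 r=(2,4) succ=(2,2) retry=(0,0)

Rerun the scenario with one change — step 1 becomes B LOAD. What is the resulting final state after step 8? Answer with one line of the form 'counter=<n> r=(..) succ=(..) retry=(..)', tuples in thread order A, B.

counter=4 r=(1,3) succ=(1,2) retry=(1,0)

(re-executing from step 1 with the substitution; state before step 1: counter=1 r=(0,0) succ=(0,0) retry=(0,0))
1. B LOAD -> counter=1 r=(0,1) succ=(0,0) retry=(0,0)
2. A CAS -> counter=1 r=(0,1) succ=(0,0) retry=(1,0)
3. A LOAD -> counter=1 r=(1,1) succ=(0,0) retry=(1,0)
4. A CAS -> counter=2 r=(1,1) succ=(1,0) retry=(1,0)
5. B LOAD -> counter=2 r=(1,2) succ=(1,0) retry=(1,0)
6. B CAS -> counter=3 r=(1,2) succ=(1,1) retry=(1,0)
7. B LOAD -> counter=3 r=(1,3) succ=(1,1) retry=(1,0)
8. B CAS -> counter=4 r=(1,3) succ=(1,2) retry=(1,0)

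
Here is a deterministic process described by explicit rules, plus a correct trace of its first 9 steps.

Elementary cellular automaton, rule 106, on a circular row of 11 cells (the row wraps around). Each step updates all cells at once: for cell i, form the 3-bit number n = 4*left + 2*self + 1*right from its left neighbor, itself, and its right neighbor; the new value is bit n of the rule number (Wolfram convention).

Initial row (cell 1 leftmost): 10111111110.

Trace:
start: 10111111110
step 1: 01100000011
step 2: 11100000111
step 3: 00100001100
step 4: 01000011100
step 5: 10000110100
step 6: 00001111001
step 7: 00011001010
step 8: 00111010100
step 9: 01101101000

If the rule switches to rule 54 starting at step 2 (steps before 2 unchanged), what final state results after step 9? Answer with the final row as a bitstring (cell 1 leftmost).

10001001000

(re-executing steps 2..9 under rule 54; state before step 2: 01100000011)
step 2: 10010000100
step 3: 11111001111
step 4: 00000110000
step 5: 00001001000
step 6: 00011111100
step 7: 00100000010
step 8: 01110000111
step 9: 10001001000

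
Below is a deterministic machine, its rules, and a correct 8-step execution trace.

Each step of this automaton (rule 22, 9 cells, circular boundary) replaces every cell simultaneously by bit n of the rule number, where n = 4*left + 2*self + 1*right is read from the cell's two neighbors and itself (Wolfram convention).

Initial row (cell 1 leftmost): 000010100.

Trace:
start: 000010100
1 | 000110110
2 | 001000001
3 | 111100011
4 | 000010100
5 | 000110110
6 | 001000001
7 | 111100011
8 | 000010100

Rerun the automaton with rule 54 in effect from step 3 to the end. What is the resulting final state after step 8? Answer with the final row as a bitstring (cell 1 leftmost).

000010100

(re-executing steps 3..8 under rule 54; state before step 3: 001000001)
3 | 111100011
4 | 000010100
5 | 000111110
6 | 001000001
7 | 111100011
8 | 000010100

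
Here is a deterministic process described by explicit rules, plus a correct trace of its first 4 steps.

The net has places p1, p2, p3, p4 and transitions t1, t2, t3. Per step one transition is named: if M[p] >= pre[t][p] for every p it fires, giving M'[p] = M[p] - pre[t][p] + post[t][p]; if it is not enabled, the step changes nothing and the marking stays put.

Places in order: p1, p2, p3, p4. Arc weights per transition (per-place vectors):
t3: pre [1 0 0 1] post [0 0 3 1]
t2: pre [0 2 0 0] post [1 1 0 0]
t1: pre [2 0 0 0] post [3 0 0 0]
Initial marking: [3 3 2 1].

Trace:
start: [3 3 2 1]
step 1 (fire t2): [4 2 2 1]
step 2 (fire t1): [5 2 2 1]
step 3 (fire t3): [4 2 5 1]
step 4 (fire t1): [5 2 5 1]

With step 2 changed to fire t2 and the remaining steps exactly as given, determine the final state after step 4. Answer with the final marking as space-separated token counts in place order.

(re-executing from step 2 with the substitution; state before step 2: [4 2 2 1])
step 2 (fire t2): [5 1 2 1]
step 3 (fire t3): [4 1 5 1]
step 4 (fire t1): [5 1 5 1]

5 1 5 1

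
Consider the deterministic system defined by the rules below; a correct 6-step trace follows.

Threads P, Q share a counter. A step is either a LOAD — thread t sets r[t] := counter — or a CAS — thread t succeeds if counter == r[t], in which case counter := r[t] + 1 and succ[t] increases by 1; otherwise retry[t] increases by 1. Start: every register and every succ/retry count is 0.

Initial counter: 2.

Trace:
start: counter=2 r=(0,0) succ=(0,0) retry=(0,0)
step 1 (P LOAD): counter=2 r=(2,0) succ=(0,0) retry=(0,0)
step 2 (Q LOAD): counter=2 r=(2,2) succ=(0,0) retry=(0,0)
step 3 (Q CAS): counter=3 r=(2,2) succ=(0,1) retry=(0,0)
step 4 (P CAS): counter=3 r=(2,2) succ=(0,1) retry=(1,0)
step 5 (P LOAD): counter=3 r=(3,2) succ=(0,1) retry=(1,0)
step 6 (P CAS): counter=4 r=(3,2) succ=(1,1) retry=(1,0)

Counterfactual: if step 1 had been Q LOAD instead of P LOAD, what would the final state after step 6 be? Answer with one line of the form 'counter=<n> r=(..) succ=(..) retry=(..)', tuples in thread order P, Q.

(re-executing from step 1 with the substitution; state before step 1: counter=2 r=(0,0) succ=(0,0) retry=(0,0))
step 1 (Q LOAD): counter=2 r=(0,2) succ=(0,0) retry=(0,0)
step 2 (Q LOAD): counter=2 r=(0,2) succ=(0,0) retry=(0,0)
step 3 (Q CAS): counter=3 r=(0,2) succ=(0,1) retry=(0,0)
step 4 (P CAS): counter=3 r=(0,2) succ=(0,1) retry=(1,0)
step 5 (P LOAD): counter=3 r=(3,2) succ=(0,1) retry=(1,0)
step 6 (P CAS): counter=4 r=(3,2) succ=(1,1) retry=(1,0)

counter=4 r=(3,2) succ=(1,1) retry=(1,0)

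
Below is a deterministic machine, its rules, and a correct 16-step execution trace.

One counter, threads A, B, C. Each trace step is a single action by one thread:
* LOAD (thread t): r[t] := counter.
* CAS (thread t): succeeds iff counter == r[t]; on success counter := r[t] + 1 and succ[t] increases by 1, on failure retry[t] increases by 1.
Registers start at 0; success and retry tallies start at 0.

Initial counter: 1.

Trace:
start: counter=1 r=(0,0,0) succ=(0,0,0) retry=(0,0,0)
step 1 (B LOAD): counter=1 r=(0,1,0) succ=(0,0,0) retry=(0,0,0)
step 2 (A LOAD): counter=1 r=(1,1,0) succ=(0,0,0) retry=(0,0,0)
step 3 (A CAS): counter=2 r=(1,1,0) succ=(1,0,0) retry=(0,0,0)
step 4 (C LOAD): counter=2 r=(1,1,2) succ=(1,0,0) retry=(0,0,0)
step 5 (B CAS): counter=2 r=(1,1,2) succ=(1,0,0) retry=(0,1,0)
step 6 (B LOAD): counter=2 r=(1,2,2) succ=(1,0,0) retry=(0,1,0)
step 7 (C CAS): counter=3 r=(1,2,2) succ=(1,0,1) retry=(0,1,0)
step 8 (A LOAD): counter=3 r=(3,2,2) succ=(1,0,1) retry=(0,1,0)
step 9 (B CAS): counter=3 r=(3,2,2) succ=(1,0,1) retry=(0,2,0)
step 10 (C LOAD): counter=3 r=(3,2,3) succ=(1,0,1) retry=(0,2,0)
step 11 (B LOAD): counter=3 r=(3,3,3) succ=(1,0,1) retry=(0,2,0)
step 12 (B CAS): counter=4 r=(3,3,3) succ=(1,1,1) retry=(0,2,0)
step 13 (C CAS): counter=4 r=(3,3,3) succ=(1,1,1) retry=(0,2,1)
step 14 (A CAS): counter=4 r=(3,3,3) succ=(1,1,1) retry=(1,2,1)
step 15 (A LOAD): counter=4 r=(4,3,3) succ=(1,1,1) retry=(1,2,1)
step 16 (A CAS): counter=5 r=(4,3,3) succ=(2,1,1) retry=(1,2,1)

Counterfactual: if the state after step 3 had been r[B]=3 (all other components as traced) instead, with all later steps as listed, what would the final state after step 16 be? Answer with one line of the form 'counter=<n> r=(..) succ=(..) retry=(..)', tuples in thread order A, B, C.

counter=5 r=(4,3,3) succ=(2,1,1) retry=(1,2,1)

state after step 3 := counter=2 r=(1,3,0) succ=(1,0,0) retry=(0,0,0)
step 4 (C LOAD): counter=2 r=(1,3,2) succ=(1,0,0) retry=(0,0,0)
step 5 (B CAS): counter=2 r=(1,3,2) succ=(1,0,0) retry=(0,1,0)
step 6 (B LOAD): counter=2 r=(1,2,2) succ=(1,0,0) retry=(0,1,0)
step 7 (C CAS): counter=3 r=(1,2,2) succ=(1,0,1) retry=(0,1,0)
step 8 (A LOAD): counter=3 r=(3,2,2) succ=(1,0,1) retry=(0,1,0)
step 9 (B CAS): counter=3 r=(3,2,2) succ=(1,0,1) retry=(0,2,0)
step 10 (C LOAD): counter=3 r=(3,2,3) succ=(1,0,1) retry=(0,2,0)
step 11 (B LOAD): counter=3 r=(3,3,3) succ=(1,0,1) retry=(0,2,0)
step 12 (B CAS): counter=4 r=(3,3,3) succ=(1,1,1) retry=(0,2,0)
step 13 (C CAS): counter=4 r=(3,3,3) succ=(1,1,1) retry=(0,2,1)
step 14 (A CAS): counter=4 r=(3,3,3) succ=(1,1,1) retry=(1,2,1)
step 15 (A LOAD): counter=4 r=(4,3,3) succ=(1,1,1) retry=(1,2,1)
step 16 (A CAS): counter=5 r=(4,3,3) succ=(2,1,1) retry=(1,2,1)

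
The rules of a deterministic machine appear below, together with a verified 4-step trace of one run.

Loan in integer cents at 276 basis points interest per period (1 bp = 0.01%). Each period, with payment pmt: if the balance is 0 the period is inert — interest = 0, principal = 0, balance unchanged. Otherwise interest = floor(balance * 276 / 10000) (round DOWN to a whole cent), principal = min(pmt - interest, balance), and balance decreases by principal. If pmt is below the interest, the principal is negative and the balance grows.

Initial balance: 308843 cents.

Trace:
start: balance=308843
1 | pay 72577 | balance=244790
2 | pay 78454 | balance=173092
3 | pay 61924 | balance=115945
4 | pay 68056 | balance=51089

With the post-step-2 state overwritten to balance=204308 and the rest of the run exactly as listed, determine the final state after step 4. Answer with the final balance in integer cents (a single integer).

84051

state after step 2 := balance=204308
3 | pay 61924 | balance=148022
4 | pay 68056 | balance=84051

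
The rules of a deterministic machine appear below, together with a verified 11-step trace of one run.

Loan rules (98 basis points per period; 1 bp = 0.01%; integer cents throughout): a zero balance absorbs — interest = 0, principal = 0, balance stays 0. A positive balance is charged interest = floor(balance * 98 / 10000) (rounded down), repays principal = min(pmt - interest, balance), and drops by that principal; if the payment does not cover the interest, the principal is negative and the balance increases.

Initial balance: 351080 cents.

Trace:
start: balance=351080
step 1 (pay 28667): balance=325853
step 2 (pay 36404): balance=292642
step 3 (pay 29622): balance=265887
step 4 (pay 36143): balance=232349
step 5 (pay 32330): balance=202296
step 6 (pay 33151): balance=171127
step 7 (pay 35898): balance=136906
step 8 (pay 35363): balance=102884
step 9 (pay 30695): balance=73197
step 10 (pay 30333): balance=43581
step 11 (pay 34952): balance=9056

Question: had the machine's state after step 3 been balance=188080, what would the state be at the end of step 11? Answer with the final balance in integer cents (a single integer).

state after step 3 := balance=188080
step 4 (pay 36143): balance=153780
step 5 (pay 32330): balance=122957
step 6 (pay 33151): balance=91010
step 7 (pay 35898): balance=56003
step 8 (pay 35363): balance=21188
step 9 (pay 30695): balance=0
step 10 (pay 30333): balance=0
step 11 (pay 34952): balance=0

0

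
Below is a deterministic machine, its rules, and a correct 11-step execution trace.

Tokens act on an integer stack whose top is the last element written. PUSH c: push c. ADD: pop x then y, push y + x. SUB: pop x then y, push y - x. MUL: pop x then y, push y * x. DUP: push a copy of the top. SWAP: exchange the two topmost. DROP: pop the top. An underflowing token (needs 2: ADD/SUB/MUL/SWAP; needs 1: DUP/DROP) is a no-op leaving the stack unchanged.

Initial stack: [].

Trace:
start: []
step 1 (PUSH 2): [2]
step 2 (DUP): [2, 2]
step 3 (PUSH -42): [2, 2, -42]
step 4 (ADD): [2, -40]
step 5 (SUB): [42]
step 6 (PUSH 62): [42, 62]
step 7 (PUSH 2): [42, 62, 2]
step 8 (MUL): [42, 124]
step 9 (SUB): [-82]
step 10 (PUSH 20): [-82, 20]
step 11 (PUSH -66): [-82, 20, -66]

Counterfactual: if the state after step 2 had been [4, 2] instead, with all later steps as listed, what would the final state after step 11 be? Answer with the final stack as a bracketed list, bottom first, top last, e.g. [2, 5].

state after step 2 := [4, 2]
step 3 (PUSH -42): [4, 2, -42]
step 4 (ADD): [4, -40]
step 5 (SUB): [44]
step 6 (PUSH 62): [44, 62]
step 7 (PUSH 2): [44, 62, 2]
step 8 (MUL): [44, 124]
step 9 (SUB): [-80]
step 10 (PUSH 20): [-80, 20]
step 11 (PUSH -66): [-80, 20, -66]

[-80, 20, -66]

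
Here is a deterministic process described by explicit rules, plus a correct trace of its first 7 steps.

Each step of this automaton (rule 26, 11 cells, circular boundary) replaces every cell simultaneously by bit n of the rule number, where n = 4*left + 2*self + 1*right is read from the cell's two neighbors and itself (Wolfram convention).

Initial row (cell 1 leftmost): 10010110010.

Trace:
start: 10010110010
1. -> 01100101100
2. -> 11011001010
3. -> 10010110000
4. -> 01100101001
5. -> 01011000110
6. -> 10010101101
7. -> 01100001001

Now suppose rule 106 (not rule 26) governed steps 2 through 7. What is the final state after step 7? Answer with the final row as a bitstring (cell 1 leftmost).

00000111100

(re-executing steps 2..7 under rule 106; state before step 2: 01100101100)
2. -> 11101011100
3. -> 10110110101
4. -> 11111111011
5. -> 00000001110
6. -> 00000011010
7. -> 00000111100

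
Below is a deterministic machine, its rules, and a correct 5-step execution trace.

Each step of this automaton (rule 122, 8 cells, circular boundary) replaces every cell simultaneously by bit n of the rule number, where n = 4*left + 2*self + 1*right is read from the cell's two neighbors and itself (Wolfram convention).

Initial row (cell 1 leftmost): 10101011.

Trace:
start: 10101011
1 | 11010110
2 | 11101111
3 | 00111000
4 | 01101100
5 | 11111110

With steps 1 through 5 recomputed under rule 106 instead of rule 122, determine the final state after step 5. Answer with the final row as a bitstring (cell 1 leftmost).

11110000

(re-executing steps 1..5 under rule 106; state before step 1: 10101011)
1 | 11010110
2 | 11101111
3 | 00111000
4 | 01101000
5 | 11110000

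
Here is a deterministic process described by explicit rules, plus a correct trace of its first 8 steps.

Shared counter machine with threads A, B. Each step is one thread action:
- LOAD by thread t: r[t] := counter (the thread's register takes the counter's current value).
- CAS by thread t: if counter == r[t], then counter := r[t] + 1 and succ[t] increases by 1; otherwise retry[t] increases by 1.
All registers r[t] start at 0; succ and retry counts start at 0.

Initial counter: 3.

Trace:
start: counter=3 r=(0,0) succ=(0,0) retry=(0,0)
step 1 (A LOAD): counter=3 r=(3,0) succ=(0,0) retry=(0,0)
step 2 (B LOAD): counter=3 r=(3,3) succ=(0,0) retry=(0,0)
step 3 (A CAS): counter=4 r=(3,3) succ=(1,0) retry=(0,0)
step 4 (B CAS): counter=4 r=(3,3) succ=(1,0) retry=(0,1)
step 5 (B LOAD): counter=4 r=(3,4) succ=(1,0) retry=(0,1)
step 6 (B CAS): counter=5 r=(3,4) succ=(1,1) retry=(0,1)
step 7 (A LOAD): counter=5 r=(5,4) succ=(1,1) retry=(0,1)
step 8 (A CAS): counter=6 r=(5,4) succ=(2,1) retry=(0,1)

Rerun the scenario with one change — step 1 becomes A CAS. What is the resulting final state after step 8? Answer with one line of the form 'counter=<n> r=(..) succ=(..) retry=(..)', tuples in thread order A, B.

(re-executing from step 1 with the substitution; state before step 1: counter=3 r=(0,0) succ=(0,0) retry=(0,0))
step 1 (A CAS): counter=3 r=(0,0) succ=(0,0) retry=(1,0)
step 2 (B LOAD): counter=3 r=(0,3) succ=(0,0) retry=(1,0)
step 3 (A CAS): counter=3 r=(0,3) succ=(0,0) retry=(2,0)
step 4 (B CAS): counter=4 r=(0,3) succ=(0,1) retry=(2,0)
step 5 (B LOAD): counter=4 r=(0,4) succ=(0,1) retry=(2,0)
step 6 (B CAS): counter=5 r=(0,4) succ=(0,2) retry=(2,0)
step 7 (A LOAD): counter=5 r=(5,4) succ=(0,2) retry=(2,0)
step 8 (A CAS): counter=6 r=(5,4) succ=(1,2) retry=(2,0)

counter=6 r=(5,4) succ=(1,2) retry=(2,0)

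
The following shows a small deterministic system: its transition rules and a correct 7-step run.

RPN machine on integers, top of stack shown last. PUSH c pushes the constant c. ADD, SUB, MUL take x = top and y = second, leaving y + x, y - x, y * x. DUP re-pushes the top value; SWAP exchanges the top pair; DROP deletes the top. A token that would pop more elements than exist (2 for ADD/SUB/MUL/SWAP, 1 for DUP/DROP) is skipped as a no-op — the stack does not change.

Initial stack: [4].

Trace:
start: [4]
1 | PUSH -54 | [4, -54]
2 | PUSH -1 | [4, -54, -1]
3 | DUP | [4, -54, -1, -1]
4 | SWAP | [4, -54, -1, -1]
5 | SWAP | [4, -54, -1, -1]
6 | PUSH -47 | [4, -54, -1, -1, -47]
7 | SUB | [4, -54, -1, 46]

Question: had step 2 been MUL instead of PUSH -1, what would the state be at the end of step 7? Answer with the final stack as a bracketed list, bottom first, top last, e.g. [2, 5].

(re-executing from step 2 with the substitution; state before step 2: [4, -54])
2 | MUL | [-216]
3 | DUP | [-216, -216]
4 | SWAP | [-216, -216]
5 | SWAP | [-216, -216]
6 | PUSH -47 | [-216, -216, -47]
7 | SUB | [-216, -169]

[-216, -169]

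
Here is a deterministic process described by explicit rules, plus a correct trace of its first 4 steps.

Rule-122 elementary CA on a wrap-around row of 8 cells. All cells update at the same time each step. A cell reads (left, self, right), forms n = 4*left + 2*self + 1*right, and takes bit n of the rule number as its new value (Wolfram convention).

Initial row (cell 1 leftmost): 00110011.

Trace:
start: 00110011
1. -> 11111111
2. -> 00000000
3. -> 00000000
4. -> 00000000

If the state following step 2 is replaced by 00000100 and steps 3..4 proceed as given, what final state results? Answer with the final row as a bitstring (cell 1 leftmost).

00010101

state after step 2 := 00000100
3. -> 00001010
4. -> 00010101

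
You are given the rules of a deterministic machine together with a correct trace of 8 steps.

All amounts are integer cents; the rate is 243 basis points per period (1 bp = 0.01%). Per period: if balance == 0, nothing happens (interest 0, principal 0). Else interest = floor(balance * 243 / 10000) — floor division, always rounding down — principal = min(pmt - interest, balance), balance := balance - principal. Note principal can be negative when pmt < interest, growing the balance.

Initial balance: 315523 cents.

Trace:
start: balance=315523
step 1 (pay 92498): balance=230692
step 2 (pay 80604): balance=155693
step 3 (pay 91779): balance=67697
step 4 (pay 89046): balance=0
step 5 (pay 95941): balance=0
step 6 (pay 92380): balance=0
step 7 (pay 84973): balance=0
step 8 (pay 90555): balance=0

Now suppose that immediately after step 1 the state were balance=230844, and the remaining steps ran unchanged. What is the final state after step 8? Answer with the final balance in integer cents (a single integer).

state after step 1 := balance=230844
step 2 (pay 80604): balance=155849
step 3 (pay 91779): balance=67857
step 4 (pay 89046): balance=0
step 5 (pay 95941): balance=0
step 6 (pay 92380): balance=0
step 7 (pay 84973): balance=0
step 8 (pay 90555): balance=0

0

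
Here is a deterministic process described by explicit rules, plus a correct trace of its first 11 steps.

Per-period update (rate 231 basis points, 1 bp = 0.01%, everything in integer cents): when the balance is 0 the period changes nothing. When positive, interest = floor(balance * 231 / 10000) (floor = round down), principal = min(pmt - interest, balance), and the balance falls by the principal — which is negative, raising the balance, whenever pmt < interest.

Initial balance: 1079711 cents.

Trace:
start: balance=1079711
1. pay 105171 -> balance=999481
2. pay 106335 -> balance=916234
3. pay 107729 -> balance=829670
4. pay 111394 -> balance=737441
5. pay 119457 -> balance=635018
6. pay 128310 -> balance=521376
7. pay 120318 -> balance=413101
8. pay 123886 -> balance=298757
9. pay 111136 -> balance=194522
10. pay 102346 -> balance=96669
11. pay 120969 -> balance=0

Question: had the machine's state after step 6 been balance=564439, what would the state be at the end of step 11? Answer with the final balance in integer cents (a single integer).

state after step 6 := balance=564439
7. pay 120318 -> balance=457159
8. pay 123886 -> balance=343833
9. pay 111136 -> balance=240639
10. pay 102346 -> balance=143851
11. pay 120969 -> balance=26204

26204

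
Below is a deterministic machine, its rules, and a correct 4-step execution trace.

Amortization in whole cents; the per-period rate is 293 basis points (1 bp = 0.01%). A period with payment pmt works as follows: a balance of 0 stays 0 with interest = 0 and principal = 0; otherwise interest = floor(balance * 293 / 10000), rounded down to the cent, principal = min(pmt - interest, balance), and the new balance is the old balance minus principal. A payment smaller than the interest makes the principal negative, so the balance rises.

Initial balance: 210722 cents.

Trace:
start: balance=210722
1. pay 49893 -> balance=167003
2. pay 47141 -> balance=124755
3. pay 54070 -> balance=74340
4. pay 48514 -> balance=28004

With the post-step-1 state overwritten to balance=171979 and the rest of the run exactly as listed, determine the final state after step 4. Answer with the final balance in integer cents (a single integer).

state after step 1 := balance=171979
2. pay 47141 -> balance=129876
3. pay 54070 -> balance=79611
4. pay 48514 -> balance=33429

33429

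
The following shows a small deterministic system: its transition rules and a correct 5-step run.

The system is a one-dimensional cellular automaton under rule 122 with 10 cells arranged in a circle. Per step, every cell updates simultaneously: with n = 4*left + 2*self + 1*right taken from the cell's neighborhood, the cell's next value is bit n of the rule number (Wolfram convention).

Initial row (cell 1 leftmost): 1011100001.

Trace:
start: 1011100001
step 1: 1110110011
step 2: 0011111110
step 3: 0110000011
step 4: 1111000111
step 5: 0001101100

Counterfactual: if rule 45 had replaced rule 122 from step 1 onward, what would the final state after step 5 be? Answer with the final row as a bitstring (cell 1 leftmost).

1001101110

(re-executing steps 1..5 under rule 45; state before step 1: 1011100001)
step 1: 0110001101
step 2: 1100101011
step 3: 0000111110
step 4: 1110100000
step 5: 1001101110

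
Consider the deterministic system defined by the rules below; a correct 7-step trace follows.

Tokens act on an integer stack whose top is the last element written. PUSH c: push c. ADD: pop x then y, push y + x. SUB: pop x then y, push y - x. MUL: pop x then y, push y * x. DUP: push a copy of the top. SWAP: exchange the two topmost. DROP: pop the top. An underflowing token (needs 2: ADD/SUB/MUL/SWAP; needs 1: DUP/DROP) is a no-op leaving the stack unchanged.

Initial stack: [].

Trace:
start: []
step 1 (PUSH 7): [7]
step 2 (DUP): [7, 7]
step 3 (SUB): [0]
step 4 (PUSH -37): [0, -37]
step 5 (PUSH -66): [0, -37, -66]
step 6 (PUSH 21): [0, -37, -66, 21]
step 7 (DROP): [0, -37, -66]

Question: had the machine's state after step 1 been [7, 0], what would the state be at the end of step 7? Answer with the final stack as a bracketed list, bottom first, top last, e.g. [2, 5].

state after step 1 := [7, 0]
step 2 (DUP): [7, 0, 0]
step 3 (SUB): [7, 0]
step 4 (PUSH -37): [7, 0, -37]
step 5 (PUSH -66): [7, 0, -37, -66]
step 6 (PUSH 21): [7, 0, -37, -66, 21]
step 7 (DROP): [7, 0, -37, -66]

[7, 0, -37, -66]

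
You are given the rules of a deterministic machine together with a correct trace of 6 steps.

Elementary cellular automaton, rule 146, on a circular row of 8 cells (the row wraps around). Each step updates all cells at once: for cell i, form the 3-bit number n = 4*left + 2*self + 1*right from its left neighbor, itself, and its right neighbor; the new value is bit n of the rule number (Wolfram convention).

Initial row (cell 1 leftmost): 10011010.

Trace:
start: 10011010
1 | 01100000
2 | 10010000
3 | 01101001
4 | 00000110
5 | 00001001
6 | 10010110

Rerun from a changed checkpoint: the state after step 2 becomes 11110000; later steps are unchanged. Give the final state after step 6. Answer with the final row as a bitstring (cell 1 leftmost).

state after step 2 := 11110000
3 | 01101001
4 | 00000110
5 | 00001001
6 | 10010110

10010110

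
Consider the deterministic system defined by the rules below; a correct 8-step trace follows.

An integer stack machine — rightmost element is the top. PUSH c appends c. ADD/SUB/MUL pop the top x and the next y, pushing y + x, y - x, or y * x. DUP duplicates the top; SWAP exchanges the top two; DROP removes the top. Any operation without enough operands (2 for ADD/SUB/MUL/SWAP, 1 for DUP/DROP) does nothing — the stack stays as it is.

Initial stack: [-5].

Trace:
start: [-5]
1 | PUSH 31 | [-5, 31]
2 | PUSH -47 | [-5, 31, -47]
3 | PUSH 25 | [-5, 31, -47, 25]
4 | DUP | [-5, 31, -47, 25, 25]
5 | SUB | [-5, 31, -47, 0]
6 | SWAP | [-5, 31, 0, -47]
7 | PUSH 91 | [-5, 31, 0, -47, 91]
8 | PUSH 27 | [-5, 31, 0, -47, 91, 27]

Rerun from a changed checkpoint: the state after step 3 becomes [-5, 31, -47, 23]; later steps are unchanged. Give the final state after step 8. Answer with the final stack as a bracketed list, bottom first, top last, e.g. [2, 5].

[-5, 31, 0, -47, 91, 27]

state after step 3 := [-5, 31, -47, 23]
4 | DUP | [-5, 31, -47, 23, 23]
5 | SUB | [-5, 31, -47, 0]
6 | SWAP | [-5, 31, 0, -47]
7 | PUSH 91 | [-5, 31, 0, -47, 91]
8 | PUSH 27 | [-5, 31, 0, -47, 91, 27]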